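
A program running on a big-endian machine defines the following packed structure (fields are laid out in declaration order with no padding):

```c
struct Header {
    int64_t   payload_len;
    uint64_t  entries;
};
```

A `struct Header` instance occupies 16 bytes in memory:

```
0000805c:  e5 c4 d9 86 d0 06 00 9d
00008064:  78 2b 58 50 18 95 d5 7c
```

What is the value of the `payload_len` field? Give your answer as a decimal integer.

-1890146770549866339

`payload_len` is the first field, at byte offset 0, occupying 8 bytes.
Bytes at offsets 0..7: E5 C4 D9 86 D0 06 00 9D.
Big-endian: lowest address holds the most-significant byte.
The bytes are already most-significant first: 0xE5C4D986D006009D.
Top bit is set, so as a signed 64-bit value this is 0xE5C4D986D006009D − 2^64 = -1890146770549866339.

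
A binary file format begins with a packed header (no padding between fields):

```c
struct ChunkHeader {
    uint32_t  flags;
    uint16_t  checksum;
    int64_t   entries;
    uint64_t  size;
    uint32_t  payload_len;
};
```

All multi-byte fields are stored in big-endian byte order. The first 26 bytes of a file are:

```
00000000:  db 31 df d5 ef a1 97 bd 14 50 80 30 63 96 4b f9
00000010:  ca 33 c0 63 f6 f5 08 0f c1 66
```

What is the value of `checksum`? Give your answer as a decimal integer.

`checksum` follows `flags` (4 bytes), so it starts at byte offset 4 and occupies 2 bytes.
Bytes at offsets 4..5: EF A1.
In big-endian order the high byte comes first in memory.
The bytes are already most-significant first: 0xEFA1.
0xEFA1 = 61345.

61345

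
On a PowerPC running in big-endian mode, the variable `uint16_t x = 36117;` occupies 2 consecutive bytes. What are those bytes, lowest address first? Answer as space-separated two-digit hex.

8D 15

36117 in hexadecimal, padded to 16 bits, is 0x8D15.
Split into bytes (most-significant first): 8D 15.
Big-endian stores the most-significant byte at the lowest address.
So the memory order matches the most-significant-first order: 8D 15.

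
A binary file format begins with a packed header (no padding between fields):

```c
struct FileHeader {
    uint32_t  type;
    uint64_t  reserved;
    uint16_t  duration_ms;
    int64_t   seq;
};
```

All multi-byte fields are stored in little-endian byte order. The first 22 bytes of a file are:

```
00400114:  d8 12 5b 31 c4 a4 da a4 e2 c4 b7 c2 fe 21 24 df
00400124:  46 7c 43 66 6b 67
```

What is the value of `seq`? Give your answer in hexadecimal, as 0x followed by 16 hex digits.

0x676B66437C46DF24

`seq` follows `type` (4 B), `reserved` (8 B), `duration_ms` (2 B), so it starts at offset 4 + 8 + 2 = 14 and occupies 8 bytes.
Bytes at offsets 14..21: 24 DF 46 7C 43 66 6B 67.
In little-endian order the low byte comes first in memory.
Reassemble most-significant byte first: 67 6B 66 43 7C 46 DF 24 → 0x676B66437C46DF24.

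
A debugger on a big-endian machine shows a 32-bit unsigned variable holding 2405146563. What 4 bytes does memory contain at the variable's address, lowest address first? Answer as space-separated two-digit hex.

2405146563 in hexadecimal, padded to 32 bits, is 0x8F5B9FC3.
Split into bytes (most-significant first): 8F 5B 9F C3.
In big-endian order the high byte comes first in memory.
So the memory order matches the most-significant-first order: 8F 5B 9F C3.

8F 5B 9F C3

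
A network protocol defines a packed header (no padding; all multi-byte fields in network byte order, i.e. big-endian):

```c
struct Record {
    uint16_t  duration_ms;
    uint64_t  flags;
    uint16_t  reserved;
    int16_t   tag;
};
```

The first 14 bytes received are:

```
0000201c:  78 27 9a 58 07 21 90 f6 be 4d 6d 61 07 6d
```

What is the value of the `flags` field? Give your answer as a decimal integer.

`flags` follows `duration_ms` (2 bytes), so it starts at byte offset 2 and occupies 8 bytes.
Bytes at offsets 2..9: 9A 58 07 21 90 F6 BE 4D.
In big-endian order the high byte comes first in memory.
The bytes are already most-significant first: 0x9A58072190F6BE4D.
0x9A58072190F6BE4D = 11121647120538844749.

11121647120538844749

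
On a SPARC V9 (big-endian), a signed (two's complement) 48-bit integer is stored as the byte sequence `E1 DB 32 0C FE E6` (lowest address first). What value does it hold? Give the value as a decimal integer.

Big-endian: lowest address holds the most-significant byte.
The bytes are already most-significant first: 0xE1DB320CFEE6.
Top bit is set, so as a signed 48-bit value this is 0xE1DB320CFEE6 − 2^48 = -33143422910746.

-33143422910746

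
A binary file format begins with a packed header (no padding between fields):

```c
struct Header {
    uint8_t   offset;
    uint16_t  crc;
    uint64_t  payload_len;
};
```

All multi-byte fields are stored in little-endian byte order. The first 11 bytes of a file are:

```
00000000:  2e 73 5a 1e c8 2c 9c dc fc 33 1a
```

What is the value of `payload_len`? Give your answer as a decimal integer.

1888130693241554974

`payload_len` follows `offset` (1 B), `crc` (2 B), so it starts at offset 1 + 2 = 3 and occupies 8 bytes.
Bytes at offsets 3..10: 1E C8 2C 9C DC FC 33 1A.
In little-endian order the low byte comes first in memory.
Reassemble most-significant byte first: 1A 33 FC DC 9C 2C C8 1E → 0x1A33FCDC9C2CC81E.
0x1A33FCDC9C2CC81E = 1888130693241554974.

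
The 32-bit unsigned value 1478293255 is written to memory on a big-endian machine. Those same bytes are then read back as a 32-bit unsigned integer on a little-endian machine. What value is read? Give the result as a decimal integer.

1478293255 in 32-bit hexadecimal is 0x581CF707.
Stored big-endian, the bytes at ascending addresses are 58 1C F7 07.
Read back as little-endian, the first byte is least significant, giving 0x07F71C58.
0x07F71C58 = 133635160.

133635160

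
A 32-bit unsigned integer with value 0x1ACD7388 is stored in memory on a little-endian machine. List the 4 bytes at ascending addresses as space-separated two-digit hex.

Split into bytes (most-significant first): 1A CD 73 88.
In little-endian order the low byte comes first in memory.
So at ascending addresses the bytes are 88 73 CD 1A.

88 73 CD 1A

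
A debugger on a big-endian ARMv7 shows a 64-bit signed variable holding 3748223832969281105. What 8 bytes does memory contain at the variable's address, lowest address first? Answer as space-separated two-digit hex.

34 04 5D B7 96 C9 7E 51

3748223832969281105 in hexadecimal, padded to 64 bits, is 0x34045DB796C97E51.
Split into bytes (most-significant first): 34 04 5D B7 96 C9 7E 51.
Big-endian stores the most-significant byte at the lowest address.
So the memory order matches the most-significant-first order: 34 04 5D B7 96 C9 7E 51.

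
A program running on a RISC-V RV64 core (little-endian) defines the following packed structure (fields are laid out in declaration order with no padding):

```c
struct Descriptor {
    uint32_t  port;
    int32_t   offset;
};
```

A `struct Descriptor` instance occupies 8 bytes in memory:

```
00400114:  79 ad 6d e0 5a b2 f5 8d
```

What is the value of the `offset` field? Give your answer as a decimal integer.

`offset` follows `port` (4 bytes), so it starts at byte offset 4 and occupies 4 bytes.
Bytes at offsets 4..7: 5A B2 F5 8D.
In little-endian order the low byte comes first in memory.
Reassemble most-significant byte first: 8D F5 B2 5A → 0x8DF5B25A.
Top bit is set, so as a signed 32-bit value this is 0x8DF5B25A − 2^32 = -1913277862.

-1913277862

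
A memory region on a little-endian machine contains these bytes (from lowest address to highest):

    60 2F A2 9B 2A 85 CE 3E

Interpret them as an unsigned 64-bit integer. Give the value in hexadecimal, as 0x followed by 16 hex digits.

0x3ECE852A9BA22F60

Little-endian: lowest address holds the least-significant byte.
Reassemble most-significant byte first: 3E CE 85 2A 9B A2 2F 60 → 0x3ECE852A9BA22F60.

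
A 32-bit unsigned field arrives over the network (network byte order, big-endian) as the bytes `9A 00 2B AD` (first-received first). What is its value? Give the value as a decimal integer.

Big-endian: lowest address holds the most-significant byte.
The bytes are already most-significant first: 0x9A002BAD.
0x9A002BAD = 2583702445.

2583702445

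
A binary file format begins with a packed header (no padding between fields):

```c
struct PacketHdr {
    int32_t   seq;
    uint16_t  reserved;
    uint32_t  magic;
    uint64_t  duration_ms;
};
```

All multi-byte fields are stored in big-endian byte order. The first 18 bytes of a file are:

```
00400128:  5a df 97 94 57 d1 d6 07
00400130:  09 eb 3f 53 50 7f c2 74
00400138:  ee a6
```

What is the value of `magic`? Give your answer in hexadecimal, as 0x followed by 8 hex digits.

`magic` follows `seq` (4 B), `reserved` (2 B), so it starts at offset 4 + 2 = 6 and occupies 4 bytes.
Bytes at offsets 6..9: D6 07 09 EB.
In big-endian order the high byte comes first in memory.
The bytes are already most-significant first: 0xD60709EB.

0xD60709EB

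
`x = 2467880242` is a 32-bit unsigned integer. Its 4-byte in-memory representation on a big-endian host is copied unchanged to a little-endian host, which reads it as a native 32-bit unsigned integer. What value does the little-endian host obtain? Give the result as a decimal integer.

853350547

2467880242 in 32-bit hexadecimal is 0x9318DD32.
Stored big-endian, the bytes at ascending addresses are 93 18 DD 32.
Read back as little-endian, the first byte is least significant, giving 0x32DD1893.
0x32DD1893 = 853350547.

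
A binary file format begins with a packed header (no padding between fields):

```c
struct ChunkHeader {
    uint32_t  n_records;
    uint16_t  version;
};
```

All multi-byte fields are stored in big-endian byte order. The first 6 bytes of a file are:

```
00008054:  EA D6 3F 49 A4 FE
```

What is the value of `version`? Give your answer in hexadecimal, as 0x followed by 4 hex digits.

0xA4FE

`version` follows `n_records` (4 bytes), so it starts at byte offset 4 and occupies 2 bytes.
Bytes at offsets 4..5: A4 FE.
In big-endian order the high byte comes first in memory.
The bytes are already most-significant first: 0xA4FE.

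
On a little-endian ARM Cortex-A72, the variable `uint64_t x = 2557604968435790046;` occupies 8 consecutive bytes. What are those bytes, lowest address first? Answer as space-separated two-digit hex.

DE B0 63 03 2B 70 7E 23

2557604968435790046 in hexadecimal, padded to 64 bits, is 0x237E702B0363B0DE.
Split into bytes (most-significant first): 23 7E 70 2B 03 63 B0 DE.
Little-endian: lowest address holds the least-significant byte.
So at ascending addresses the bytes are DE B0 63 03 2B 70 7E 23.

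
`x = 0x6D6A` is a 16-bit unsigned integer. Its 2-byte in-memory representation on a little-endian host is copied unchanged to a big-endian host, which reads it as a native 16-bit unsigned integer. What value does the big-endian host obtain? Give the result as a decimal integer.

27245

Stored little-endian, the bytes at ascending addresses are 6A 6D.
Read back as big-endian, the last byte is least significant, giving 0x6A6D.
0x6A6D = 27245.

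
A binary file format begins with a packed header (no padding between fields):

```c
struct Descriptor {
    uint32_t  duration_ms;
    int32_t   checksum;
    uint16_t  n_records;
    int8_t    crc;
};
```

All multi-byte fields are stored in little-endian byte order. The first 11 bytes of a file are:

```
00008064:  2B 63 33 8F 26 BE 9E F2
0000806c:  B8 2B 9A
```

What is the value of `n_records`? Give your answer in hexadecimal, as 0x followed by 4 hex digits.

0x2BB8

`n_records` follows `duration_ms` (4 B), `checksum` (4 B), so it starts at offset 4 + 4 = 8 and occupies 2 bytes.
Bytes at offsets 8..9: B8 2B.
In little-endian order the low byte comes first in memory.
Reassemble most-significant byte first: 2B B8 → 0x2BB8.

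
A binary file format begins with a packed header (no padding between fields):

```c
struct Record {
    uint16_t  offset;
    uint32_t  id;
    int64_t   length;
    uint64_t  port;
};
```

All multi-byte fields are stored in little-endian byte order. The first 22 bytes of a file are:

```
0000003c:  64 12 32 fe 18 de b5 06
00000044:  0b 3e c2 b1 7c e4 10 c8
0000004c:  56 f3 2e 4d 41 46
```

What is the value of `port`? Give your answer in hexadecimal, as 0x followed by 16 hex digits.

`port` follows `offset` (2 B), `id` (4 B), `length` (8 B), so it starts at offset 2 + 4 + 8 = 14 and occupies 8 bytes.
Bytes at offsets 14..21: 10 C8 56 F3 2E 4D 41 46.
Little-endian: lowest address holds the least-significant byte.
Reassemble most-significant byte first: 46 41 4D 2E F3 56 C8 10 → 0x46414D2EF356C810.

0x46414D2EF356C810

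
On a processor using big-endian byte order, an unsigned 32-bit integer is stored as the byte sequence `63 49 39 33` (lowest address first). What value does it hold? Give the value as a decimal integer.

In big-endian order the high byte comes first in memory.
The bytes are already most-significant first: 0x63493933.
0x63493933 = 1665743155.

1665743155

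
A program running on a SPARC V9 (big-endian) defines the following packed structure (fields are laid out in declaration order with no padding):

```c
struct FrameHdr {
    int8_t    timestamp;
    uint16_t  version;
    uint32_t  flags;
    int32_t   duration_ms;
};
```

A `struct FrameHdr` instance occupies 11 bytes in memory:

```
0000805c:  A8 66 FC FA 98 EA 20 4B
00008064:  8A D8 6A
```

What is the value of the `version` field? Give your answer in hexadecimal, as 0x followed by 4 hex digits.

`version` follows `timestamp` (1 byte), so it starts at byte offset 1 and occupies 2 bytes.
Bytes at offsets 1..2: 66 FC.
Big-endian: lowest address holds the most-significant byte.
The bytes are already most-significant first: 0x66FC.

0x66FC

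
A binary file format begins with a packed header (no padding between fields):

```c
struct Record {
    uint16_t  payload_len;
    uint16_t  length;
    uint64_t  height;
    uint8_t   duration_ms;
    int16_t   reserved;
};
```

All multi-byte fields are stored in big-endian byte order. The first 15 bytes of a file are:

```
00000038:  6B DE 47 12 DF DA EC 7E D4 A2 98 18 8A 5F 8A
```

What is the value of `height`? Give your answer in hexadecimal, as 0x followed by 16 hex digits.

0xDFDAEC7ED4A29818

`height` follows `payload_len` (2 B), `length` (2 B), so it starts at offset 2 + 2 = 4 and occupies 8 bytes.
Bytes at offsets 4..11: DF DA EC 7E D4 A2 98 18.
In big-endian order the high byte comes first in memory.
The bytes are already most-significant first: 0xDFDAEC7ED4A29818.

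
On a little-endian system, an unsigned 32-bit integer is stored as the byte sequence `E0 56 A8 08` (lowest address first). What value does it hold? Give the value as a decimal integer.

145250016

Little-endian: lowest address holds the least-significant byte.
Reassemble most-significant byte first: 08 A8 56 E0 → 0x08A856E0.
0x08A856E0 = 145250016.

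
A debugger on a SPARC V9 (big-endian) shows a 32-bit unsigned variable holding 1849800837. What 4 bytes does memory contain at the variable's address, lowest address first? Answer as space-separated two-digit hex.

6E 41 B8 85

1849800837 in hexadecimal, padded to 32 bits, is 0x6E41B885.
Split into bytes (most-significant first): 6E 41 B8 85.
Big-endian: lowest address holds the most-significant byte.
So the memory order matches the most-significant-first order: 6E 41 B8 85.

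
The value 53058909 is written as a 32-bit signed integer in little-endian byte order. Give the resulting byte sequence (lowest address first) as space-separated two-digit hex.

53058909 in hexadecimal, padded to 32 bits, is 0x03299D5D.
Split into bytes (most-significant first): 03 29 9D 5D.
In little-endian order the low byte comes first in memory.
So at ascending addresses the bytes are 5D 9D 29 03.

5D 9D 29 03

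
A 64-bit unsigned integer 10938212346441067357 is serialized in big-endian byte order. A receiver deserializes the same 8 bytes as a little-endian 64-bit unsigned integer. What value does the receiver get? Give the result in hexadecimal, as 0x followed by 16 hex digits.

0x5D6B690B2D56CC97

10938212346441067357 in 64-bit hexadecimal is 0x97CC562D0B696B5D.
Stored big-endian, the bytes at ascending addresses are 97 CC 56 2D 0B 69 6B 5D.
Read back as little-endian, the first byte is least significant, giving 0x5D6B690B2D56CC97.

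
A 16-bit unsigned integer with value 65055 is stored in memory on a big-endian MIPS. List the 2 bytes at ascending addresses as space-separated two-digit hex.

FE 1F

65055 in hexadecimal, padded to 16 bits, is 0xFE1F.
Split into bytes (most-significant first): FE 1F.
Big-endian stores the most-significant byte at the lowest address.
So the memory order matches the most-significant-first order: FE 1F.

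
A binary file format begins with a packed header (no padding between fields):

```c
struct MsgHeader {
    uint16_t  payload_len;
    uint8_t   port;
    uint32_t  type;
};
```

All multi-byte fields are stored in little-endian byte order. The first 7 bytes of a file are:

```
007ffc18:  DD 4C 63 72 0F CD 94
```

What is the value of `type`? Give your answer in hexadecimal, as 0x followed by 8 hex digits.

0x94CD0F72

`type` follows `payload_len` (2 B), `port` (1 B), so it starts at offset 2 + 1 = 3 and occupies 4 bytes.
Bytes at offsets 3..6: 72 0F CD 94.
Little-endian stores the least-significant byte at the lowest address.
Reassemble most-significant byte first: 94 CD 0F 72 → 0x94CD0F72.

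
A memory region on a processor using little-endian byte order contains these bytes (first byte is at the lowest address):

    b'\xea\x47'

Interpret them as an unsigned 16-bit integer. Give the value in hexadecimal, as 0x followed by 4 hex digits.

0x47EA

In little-endian order the low byte comes first in memory.
Reassemble most-significant byte first: 47 EA → 0x47EA.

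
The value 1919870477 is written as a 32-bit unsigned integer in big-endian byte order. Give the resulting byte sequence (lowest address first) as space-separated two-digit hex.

72 6E E6 0D

1919870477 in hexadecimal, padded to 32 bits, is 0x726EE60D.
Split into bytes (most-significant first): 72 6E E6 0D.
Big-endian: lowest address holds the most-significant byte.
So the memory order matches the most-significant-first order: 72 6E E6 0D.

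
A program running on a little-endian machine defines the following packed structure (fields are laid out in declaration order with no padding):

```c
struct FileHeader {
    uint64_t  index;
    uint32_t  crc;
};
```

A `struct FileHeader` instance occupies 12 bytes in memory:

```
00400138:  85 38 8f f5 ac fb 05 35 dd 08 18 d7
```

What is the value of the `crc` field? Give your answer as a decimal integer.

`crc` follows `index` (8 bytes), so it starts at byte offset 8 and occupies 4 bytes.
Bytes at offsets 8..11: DD 08 18 D7.
Little-endian stores the least-significant byte at the lowest address.
Reassemble most-significant byte first: D7 18 08 DD → 0xD71808DD.
0xD71808DD = 3608676573.

3608676573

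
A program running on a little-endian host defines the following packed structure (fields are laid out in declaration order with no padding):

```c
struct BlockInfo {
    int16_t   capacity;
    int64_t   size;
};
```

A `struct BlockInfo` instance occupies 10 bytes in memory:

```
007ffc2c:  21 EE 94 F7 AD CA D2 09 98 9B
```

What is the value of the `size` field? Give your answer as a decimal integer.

`size` follows `capacity` (2 bytes), so it starts at byte offset 2 and occupies 8 bytes.
Bytes at offsets 2..9: 94 F7 AD CA D2 09 98 9B.
Little-endian stores the least-significant byte at the lowest address.
Reassemble most-significant byte first: 9B 98 09 D2 CA AD F7 94 → 0x9B9809D2CAADF794.
Top bit is set, so as a signed 64-bit value this is 0x9B9809D2CAADF794 − 2^64 = -7235022000422520940.

-7235022000422520940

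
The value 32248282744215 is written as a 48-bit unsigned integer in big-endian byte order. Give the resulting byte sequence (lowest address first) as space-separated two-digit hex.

1D 54 63 70 05 97

32248282744215 in hexadecimal, padded to 48 bits, is 0x1D5463700597.
Split into bytes (most-significant first): 1D 54 63 70 05 97.
Big-endian: lowest address holds the most-significant byte.
So the memory order matches the most-significant-first order: 1D 54 63 70 05 97.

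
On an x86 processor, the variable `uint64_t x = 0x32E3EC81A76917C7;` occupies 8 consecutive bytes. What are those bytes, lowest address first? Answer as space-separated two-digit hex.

C7 17 69 A7 81 EC E3 32

Split into bytes (most-significant first): 32 E3 EC 81 A7 69 17 C7.
In little-endian order the low byte comes first in memory.
So at ascending addresses the bytes are C7 17 69 A7 81 EC E3 32.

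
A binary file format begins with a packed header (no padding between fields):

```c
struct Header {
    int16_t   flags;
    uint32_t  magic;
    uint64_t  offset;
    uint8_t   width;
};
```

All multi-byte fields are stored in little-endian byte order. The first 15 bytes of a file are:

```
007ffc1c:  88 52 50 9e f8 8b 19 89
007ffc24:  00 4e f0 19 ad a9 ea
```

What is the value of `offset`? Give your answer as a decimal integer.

12226457083272268057

`offset` follows `flags` (2 B), `magic` (4 B), so it starts at offset 2 + 4 = 6 and occupies 8 bytes.
Bytes at offsets 6..13: 19 89 00 4E F0 19 AD A9.
In little-endian order the low byte comes first in memory.
Reassemble most-significant byte first: A9 AD 19 F0 4E 00 89 19 → 0xA9AD19F04E008919.
0xA9AD19F04E008919 = 12226457083272268057.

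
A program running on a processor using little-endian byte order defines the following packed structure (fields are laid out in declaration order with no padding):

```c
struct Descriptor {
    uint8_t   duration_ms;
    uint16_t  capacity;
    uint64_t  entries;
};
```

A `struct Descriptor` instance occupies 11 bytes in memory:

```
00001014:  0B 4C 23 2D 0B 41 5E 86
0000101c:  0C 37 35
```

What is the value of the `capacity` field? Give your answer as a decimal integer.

9036

`capacity` follows `duration_ms` (1 byte), so it starts at byte offset 1 and occupies 2 bytes.
Bytes at offsets 1..2: 4C 23.
In little-endian order the low byte comes first in memory.
Reassemble most-significant byte first: 23 4C → 0x234C.
0x234C = 9036.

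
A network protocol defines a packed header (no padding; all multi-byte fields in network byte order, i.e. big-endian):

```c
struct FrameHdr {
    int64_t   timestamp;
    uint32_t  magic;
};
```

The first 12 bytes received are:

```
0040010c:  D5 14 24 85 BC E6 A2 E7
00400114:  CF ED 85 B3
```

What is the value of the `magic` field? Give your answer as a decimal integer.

`magic` follows `timestamp` (8 bytes), so it starts at byte offset 8 and occupies 4 bytes.
Bytes at offsets 8..11: CF ED 85 B3.
In big-endian order the high byte comes first in memory.
The bytes are already most-significant first: 0xCFED85B3.
0xCFED85B3 = 3488449971.

3488449971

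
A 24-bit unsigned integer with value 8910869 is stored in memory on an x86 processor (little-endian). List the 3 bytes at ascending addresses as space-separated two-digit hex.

15 F8 87

8910869 in hexadecimal, padded to 24 bits, is 0x87F815.
Split into bytes (most-significant first): 87 F8 15.
In little-endian order the low byte comes first in memory.
So at ascending addresses the bytes are 15 F8 87.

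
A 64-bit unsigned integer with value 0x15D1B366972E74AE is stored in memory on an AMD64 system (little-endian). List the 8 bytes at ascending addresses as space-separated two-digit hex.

Split into bytes (most-significant first): 15 D1 B3 66 97 2E 74 AE.
Little-endian: lowest address holds the least-significant byte.
So at ascending addresses the bytes are AE 74 2E 97 66 B3 D1 15.

AE 74 2E 97 66 B3 D1 15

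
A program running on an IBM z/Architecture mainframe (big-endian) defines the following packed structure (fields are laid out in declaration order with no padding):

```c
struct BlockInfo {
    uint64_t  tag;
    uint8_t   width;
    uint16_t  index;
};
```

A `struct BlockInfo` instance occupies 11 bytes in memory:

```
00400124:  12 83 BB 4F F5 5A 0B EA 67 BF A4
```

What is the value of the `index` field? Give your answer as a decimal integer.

`index` follows `tag` (8 B), `width` (1 B), so it starts at offset 8 + 1 = 9 and occupies 2 bytes.
Bytes at offsets 9..10: BF A4.
In big-endian order the high byte comes first in memory.
The bytes are already most-significant first: 0xBFA4.
0xBFA4 = 49060.

49060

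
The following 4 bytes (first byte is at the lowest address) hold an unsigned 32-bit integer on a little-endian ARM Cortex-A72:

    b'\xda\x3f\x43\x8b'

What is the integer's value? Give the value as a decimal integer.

In little-endian order the low byte comes first in memory.
Reassemble most-significant byte first: 8B 43 3F DA → 0x8B433FDA.
0x8B433FDA = 2336440282.

2336440282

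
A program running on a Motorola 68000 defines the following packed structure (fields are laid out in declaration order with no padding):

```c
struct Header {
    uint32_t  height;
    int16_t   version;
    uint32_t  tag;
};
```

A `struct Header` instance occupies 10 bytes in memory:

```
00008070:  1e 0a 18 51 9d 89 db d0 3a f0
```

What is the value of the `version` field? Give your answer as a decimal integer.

-25207

`version` follows `height` (4 bytes), so it starts at byte offset 4 and occupies 2 bytes.
Bytes at offsets 4..5: 9D 89.
Big-endian stores the most-significant byte at the lowest address.
The bytes are already most-significant first: 0x9D89.
Top bit is set, so as a signed 16-bit value this is 0x9D89 − 2^16 = -25207.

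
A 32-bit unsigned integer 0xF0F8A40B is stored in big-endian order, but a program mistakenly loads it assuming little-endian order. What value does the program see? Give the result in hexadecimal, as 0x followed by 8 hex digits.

0x0BA4F8F0

Stored big-endian, the bytes at ascending addresses are F0 F8 A4 0B.
Read back as little-endian, the first byte is least significant, giving 0x0BA4F8F0.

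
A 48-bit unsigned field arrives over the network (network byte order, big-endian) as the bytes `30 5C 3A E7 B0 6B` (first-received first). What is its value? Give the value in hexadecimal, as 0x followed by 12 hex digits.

Big-endian stores the most-significant byte at the lowest address.
The bytes are already most-significant first: 0x305C3AE7B06B.

0x305C3AE7B06B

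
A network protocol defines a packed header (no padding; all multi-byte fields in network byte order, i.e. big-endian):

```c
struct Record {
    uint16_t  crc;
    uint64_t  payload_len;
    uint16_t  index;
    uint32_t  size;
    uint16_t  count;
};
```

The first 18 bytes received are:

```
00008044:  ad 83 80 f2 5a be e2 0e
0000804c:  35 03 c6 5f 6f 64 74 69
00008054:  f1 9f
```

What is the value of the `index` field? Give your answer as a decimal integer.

`index` follows `crc` (2 B), `payload_len` (8 B), so it starts at offset 2 + 8 = 10 and occupies 2 bytes.
Bytes at offsets 10..11: C6 5F.
Big-endian: lowest address holds the most-significant byte.
The bytes are already most-significant first: 0xC65F.
0xC65F = 50783.

50783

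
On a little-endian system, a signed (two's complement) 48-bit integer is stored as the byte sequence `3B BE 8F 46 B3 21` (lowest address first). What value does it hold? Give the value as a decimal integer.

37053866688059

Little-endian stores the least-significant byte at the lowest address.
Reassemble most-significant byte first: 21 B3 46 8F BE 3B → 0x21B3468FBE3B.
0x21B3468FBE3B = 37053866688059.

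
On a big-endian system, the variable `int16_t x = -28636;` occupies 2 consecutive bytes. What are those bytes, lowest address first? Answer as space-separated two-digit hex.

90 24

Two's complement of -28636 in 16 bits: 28636 = 0x6FDC; invert → 0x9023; add 1 → 0x9024.
Split into bytes (most-significant first): 90 24.
Big-endian: lowest address holds the most-significant byte.
So the memory order matches the most-significant-first order: 90 24.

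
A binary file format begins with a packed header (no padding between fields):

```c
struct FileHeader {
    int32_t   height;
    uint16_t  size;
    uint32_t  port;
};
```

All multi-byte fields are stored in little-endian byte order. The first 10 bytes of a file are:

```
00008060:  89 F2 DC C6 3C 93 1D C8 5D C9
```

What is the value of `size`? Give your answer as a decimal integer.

`size` follows `height` (4 bytes), so it starts at byte offset 4 and occupies 2 bytes.
Bytes at offsets 4..5: 3C 93.
In little-endian order the low byte comes first in memory.
Reassemble most-significant byte first: 93 3C → 0x933C.
0x933C = 37692.

37692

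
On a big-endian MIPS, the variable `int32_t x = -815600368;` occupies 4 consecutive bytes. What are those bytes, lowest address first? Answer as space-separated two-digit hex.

Two's complement of -815600368 in 32 bits: 815600368 = 0x309D12F0; invert → 0xCF62ED0F; add 1 → 0xCF62ED10.
Split into bytes (most-significant first): CF 62 ED 10.
Big-endian: lowest address holds the most-significant byte.
So the memory order matches the most-significant-first order: CF 62 ED 10.

CF 62 ED 10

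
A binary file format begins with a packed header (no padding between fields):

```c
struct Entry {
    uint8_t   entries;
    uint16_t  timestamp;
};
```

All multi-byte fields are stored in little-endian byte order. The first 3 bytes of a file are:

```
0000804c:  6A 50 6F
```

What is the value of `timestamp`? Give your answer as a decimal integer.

28496

`timestamp` follows `entries` (1 byte), so it starts at byte offset 1 and occupies 2 bytes.
Bytes at offsets 1..2: 50 6F.
Little-endian: lowest address holds the least-significant byte.
Reassemble most-significant byte first: 6F 50 → 0x6F50.
0x6F50 = 28496.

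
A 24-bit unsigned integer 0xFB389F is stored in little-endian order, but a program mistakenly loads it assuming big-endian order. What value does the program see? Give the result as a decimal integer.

Stored little-endian, the bytes at ascending addresses are 9F 38 FB.
Read back as big-endian, the last byte is least significant, giving 0x9F38FB.
0x9F38FB = 10434811.

10434811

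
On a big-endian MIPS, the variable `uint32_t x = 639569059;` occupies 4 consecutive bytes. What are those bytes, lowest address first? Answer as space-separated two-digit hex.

26 1F 0C A3

639569059 in hexadecimal, padded to 32 bits, is 0x261F0CA3.
Split into bytes (most-significant first): 26 1F 0C A3.
Big-endian stores the most-significant byte at the lowest address.
So the memory order matches the most-significant-first order: 26 1F 0C A3.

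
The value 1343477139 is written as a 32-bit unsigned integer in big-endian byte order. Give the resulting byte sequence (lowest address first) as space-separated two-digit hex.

1343477139 in hexadecimal, padded to 32 bits, is 0x5013D593.
Split into bytes (most-significant first): 50 13 D5 93.
In big-endian order the high byte comes first in memory.
So the memory order matches the most-significant-first order: 50 13 D5 93.

50 13 D5 93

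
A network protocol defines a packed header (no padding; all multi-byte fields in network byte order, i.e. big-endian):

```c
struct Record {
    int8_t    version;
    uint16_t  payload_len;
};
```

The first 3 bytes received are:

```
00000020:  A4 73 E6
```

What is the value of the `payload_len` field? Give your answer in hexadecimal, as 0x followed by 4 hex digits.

`payload_len` follows `version` (1 byte), so it starts at byte offset 1 and occupies 2 bytes.
Bytes at offsets 1..2: 73 E6.
In big-endian order the high byte comes first in memory.
The bytes are already most-significant first: 0x73E6.

0x73E6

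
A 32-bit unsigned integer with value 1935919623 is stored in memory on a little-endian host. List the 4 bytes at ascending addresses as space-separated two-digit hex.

1935919623 in hexadecimal, padded to 32 bits, is 0x7363CA07.
Split into bytes (most-significant first): 73 63 CA 07.
Little-endian: lowest address holds the least-significant byte.
So at ascending addresses the bytes are 07 CA 63 73.

07 CA 63 73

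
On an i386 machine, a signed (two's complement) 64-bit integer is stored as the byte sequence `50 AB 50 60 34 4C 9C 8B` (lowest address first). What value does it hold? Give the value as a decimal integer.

In little-endian order the low byte comes first in memory.
Reassemble most-significant byte first: 8B 9C 4C 34 60 50 AB 50 → 0x8B9C4C346050AB50.
Top bit is set, so as a signed 64-bit value this is 0x8B9C4C346050AB50 − 2^64 = -8386744618232796336.

-8386744618232796336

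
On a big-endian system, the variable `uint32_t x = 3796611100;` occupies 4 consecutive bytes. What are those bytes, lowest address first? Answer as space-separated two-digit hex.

E2 4B B0 1C

3796611100 in hexadecimal, padded to 32 bits, is 0xE24BB01C.
Split into bytes (most-significant first): E2 4B B0 1C.
Big-endian stores the most-significant byte at the lowest address.
So the memory order matches the most-significant-first order: E2 4B B0 1C.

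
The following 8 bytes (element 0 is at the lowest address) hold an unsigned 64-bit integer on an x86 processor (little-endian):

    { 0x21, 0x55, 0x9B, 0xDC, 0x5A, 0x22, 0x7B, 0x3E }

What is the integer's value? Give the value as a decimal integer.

4502230026130511137

Little-endian: lowest address holds the least-significant byte.
Reassemble most-significant byte first: 3E 7B 22 5A DC 9B 55 21 → 0x3E7B225ADC9B5521.
0x3E7B225ADC9B5521 = 4502230026130511137.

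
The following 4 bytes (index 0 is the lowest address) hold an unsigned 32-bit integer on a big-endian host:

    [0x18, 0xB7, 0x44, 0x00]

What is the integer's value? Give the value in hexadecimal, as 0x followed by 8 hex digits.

0x18B74400

In big-endian order the high byte comes first in memory.
The bytes are already most-significant first: 0x18B74400.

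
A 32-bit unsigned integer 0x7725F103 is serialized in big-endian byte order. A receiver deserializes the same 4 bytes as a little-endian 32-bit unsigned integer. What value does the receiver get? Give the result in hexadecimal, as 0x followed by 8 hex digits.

0x03F12577

Stored big-endian, the bytes at ascending addresses are 77 25 F1 03.
Read back as little-endian, the first byte is least significant, giving 0x03F12577.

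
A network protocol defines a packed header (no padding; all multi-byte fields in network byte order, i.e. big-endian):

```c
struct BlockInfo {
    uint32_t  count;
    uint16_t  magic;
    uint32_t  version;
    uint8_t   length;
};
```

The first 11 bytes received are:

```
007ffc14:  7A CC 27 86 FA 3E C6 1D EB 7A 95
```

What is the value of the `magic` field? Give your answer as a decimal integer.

`magic` follows `count` (4 bytes), so it starts at byte offset 4 and occupies 2 bytes.
Bytes at offsets 4..5: FA 3E.
Big-endian: lowest address holds the most-significant byte.
The bytes are already most-significant first: 0xFA3E.
0xFA3E = 64062.

64062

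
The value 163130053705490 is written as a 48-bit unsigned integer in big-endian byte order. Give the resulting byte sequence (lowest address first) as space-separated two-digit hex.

94 5D AC E7 3F 12

163130053705490 in hexadecimal, padded to 48 bits, is 0x945DACE73F12.
Split into bytes (most-significant first): 94 5D AC E7 3F 12.
Big-endian: lowest address holds the most-significant byte.
So the memory order matches the most-significant-first order: 94 5D AC E7 3F 12.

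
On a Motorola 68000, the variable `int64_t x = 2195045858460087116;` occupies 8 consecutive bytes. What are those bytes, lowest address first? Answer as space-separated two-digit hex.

2195045858460087116 in hexadecimal, padded to 64 bits, is 0x1E765E941334B34C.
Split into bytes (most-significant first): 1E 76 5E 94 13 34 B3 4C.
Big-endian: lowest address holds the most-significant byte.
So the memory order matches the most-significant-first order: 1E 76 5E 94 13 34 B3 4C.

1E 76 5E 94 13 34 B3 4C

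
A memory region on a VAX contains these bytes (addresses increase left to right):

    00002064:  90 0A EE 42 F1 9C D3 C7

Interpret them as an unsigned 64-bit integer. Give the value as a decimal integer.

Little-endian: lowest address holds the least-significant byte.
Reassemble most-significant byte first: C7 D3 9C F1 42 EE 0A 90 → 0xC7D39CF142EE0A90.
0xC7D39CF142EE0A90 = 14399024993657555600.

14399024993657555600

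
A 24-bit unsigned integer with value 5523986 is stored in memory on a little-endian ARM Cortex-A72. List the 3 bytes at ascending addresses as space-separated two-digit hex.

12 4A 54

5523986 in hexadecimal, padded to 24 bits, is 0x544A12.
Split into bytes (most-significant first): 54 4A 12.
In little-endian order the low byte comes first in memory.
So at ascending addresses the bytes are 12 4A 54.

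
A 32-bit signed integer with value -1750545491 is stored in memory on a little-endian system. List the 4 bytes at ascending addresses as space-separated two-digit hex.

Two's complement of -1750545491 in 32 bits: 1750545491 = 0x68573453; invert → 0x97A8CBAC; add 1 → 0x97A8CBAD.
Split into bytes (most-significant first): 97 A8 CB AD.
Little-endian: lowest address holds the least-significant byte.
So at ascending addresses the bytes are AD CB A8 97.

AD CB A8 97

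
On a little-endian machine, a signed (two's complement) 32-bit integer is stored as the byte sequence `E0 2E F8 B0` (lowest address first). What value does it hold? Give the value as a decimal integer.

-1325912352

Little-endian stores the least-significant byte at the lowest address.
Reassemble most-significant byte first: B0 F8 2E E0 → 0xB0F82EE0.
Top bit is set, so as a signed 32-bit value this is 0xB0F82EE0 − 2^32 = -1325912352.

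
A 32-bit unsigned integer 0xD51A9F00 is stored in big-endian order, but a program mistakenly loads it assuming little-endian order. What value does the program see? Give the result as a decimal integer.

Stored big-endian, the bytes at ascending addresses are D5 1A 9F 00.
Read back as little-endian, the first byte is least significant, giving 0x009F1AD5.
0x009F1AD5 = 10427093.

10427093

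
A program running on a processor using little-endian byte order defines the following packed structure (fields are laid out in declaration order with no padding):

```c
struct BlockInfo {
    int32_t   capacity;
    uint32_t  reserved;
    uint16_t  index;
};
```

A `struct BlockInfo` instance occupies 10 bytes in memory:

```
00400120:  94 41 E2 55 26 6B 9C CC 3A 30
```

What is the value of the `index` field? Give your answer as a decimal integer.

`index` follows `capacity` (4 B), `reserved` (4 B), so it starts at offset 4 + 4 = 8 and occupies 2 bytes.
Bytes at offsets 8..9: 3A 30.
Little-endian stores the least-significant byte at the lowest address.
Reassemble most-significant byte first: 30 3A → 0x303A.
0x303A = 12346.

12346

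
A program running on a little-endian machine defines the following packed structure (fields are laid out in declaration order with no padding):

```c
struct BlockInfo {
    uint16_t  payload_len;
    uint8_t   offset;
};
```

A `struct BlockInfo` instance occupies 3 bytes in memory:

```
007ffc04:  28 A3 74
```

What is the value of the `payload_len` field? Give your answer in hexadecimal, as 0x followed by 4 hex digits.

`payload_len` is the first field, at byte offset 0, occupying 2 bytes.
Bytes at offsets 0..1: 28 A3.
Little-endian stores the least-significant byte at the lowest address.
Reassemble most-significant byte first: A3 28 → 0xA328.

0xA328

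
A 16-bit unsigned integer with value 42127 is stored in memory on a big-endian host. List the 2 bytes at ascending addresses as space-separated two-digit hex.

A4 8F

42127 in hexadecimal, padded to 16 bits, is 0xA48F.
Split into bytes (most-significant first): A4 8F.
Big-endian stores the most-significant byte at the lowest address.
So the memory order matches the most-significant-first order: A4 8F.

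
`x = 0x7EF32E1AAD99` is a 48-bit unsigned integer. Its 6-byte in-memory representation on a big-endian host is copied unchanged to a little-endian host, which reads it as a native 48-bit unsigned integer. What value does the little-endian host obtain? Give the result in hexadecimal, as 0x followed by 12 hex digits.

0x99AD1A2EF37E

Stored big-endian, the bytes at ascending addresses are 7E F3 2E 1A AD 99.
Read back as little-endian, the first byte is least significant, giving 0x99AD1A2EF37E.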